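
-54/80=-27/40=-0.68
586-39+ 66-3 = 610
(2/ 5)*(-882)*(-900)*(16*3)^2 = 731566080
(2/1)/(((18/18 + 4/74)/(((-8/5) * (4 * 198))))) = -156288/65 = -2404.43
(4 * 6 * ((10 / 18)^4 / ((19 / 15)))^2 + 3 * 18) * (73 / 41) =2274523602026 / 23597574723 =96.39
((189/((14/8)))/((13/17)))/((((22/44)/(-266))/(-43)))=42000336/13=3230795.08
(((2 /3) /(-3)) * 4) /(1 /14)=-112 /9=-12.44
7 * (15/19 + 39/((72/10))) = 9905/228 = 43.44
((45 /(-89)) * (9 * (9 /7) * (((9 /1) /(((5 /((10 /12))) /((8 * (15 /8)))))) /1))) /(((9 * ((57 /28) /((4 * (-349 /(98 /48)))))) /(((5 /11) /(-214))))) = -1017684000 /97525043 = -10.44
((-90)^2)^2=65610000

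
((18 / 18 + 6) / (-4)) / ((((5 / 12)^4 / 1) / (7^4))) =-87127488 / 625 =-139403.98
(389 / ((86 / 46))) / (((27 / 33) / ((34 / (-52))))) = -1673089 / 10062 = -166.28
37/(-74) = -1/2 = -0.50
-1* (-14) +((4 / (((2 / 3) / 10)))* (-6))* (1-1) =14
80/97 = 0.82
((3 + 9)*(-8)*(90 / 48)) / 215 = -36 / 43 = -0.84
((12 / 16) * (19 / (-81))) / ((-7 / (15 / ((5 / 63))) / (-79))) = -1501 / 4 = -375.25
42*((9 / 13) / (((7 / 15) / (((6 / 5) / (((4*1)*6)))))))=81 / 26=3.12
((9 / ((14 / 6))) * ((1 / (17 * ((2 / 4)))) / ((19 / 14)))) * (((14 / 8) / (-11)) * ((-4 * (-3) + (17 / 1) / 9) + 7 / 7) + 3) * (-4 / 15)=-200 / 3553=-0.06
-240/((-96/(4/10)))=1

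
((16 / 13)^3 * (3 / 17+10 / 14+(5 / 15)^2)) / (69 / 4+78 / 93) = 544980992 / 5277749841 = 0.10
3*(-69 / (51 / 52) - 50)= -6138 / 17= -361.06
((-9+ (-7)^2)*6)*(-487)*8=-935040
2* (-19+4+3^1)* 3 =-72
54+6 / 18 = 163 / 3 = 54.33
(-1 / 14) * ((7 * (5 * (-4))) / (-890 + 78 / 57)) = -95 / 8442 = -0.01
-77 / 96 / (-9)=77 / 864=0.09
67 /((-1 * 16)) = -67 /16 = -4.19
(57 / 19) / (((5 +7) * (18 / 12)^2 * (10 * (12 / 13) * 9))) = 13 / 9720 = 0.00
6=6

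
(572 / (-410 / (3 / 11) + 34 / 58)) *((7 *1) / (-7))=49764 / 130739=0.38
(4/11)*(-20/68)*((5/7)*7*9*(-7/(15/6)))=2520/187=13.48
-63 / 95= -0.66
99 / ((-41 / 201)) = -19899 / 41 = -485.34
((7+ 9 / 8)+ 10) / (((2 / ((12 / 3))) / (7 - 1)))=435 / 2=217.50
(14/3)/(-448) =-1/96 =-0.01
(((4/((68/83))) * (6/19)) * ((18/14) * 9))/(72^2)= 249/72352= 0.00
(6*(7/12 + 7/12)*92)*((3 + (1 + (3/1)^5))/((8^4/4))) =39767/256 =155.34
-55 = -55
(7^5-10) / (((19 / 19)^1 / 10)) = 167970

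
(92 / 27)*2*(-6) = -368 / 9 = -40.89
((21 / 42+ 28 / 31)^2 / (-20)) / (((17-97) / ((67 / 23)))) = 507123 / 141459200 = 0.00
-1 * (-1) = 1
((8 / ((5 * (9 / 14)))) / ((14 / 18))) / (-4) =-4 / 5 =-0.80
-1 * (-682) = 682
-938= -938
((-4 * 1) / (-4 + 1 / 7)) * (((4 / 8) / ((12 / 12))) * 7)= 98 / 27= 3.63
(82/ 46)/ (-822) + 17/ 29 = 320213/ 548274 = 0.58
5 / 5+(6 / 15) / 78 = 196 / 195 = 1.01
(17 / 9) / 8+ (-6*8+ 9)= -2791 / 72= -38.76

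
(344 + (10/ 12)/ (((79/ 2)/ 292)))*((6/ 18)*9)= 82988/ 79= 1050.48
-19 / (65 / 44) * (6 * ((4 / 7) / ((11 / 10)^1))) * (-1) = 3648 / 91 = 40.09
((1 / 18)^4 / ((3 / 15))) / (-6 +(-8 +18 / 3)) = -5 / 839808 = -0.00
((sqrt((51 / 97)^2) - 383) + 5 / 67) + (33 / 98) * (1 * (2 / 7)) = -852214278 / 2229157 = -382.30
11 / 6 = 1.83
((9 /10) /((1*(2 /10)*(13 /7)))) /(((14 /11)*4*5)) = 99 /1040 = 0.10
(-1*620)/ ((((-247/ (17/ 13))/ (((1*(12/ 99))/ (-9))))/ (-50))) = 2108000/ 953667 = 2.21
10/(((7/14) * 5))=4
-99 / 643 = -0.15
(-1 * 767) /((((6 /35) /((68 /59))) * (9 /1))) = -15470 /27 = -572.96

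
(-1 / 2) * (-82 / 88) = 41 / 88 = 0.47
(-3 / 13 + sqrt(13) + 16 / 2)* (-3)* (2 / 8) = -303 / 52 - 3* sqrt(13) / 4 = -8.53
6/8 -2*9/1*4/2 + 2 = -33.25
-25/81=-0.31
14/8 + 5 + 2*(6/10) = 7.95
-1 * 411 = -411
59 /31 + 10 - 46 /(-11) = 5485 /341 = 16.09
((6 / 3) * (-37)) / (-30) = 37 / 15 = 2.47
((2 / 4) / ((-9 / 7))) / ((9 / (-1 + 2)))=-7 / 162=-0.04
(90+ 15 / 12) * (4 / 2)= 365 / 2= 182.50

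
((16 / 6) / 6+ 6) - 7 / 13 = 691 / 117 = 5.91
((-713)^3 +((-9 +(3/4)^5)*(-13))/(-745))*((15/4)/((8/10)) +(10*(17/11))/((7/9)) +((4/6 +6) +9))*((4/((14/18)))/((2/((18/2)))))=-1109964281581741914567/3289538560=-337422486873.58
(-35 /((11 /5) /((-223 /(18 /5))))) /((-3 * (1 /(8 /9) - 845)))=780500 /2005047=0.39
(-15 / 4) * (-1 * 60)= 225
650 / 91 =7.14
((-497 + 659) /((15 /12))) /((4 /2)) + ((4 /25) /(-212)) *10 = 3434 /53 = 64.79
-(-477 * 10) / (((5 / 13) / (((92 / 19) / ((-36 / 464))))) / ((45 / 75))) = -44118048 / 95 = -464400.51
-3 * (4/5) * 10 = -24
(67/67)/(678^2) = 1/459684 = 0.00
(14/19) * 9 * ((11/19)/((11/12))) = 1512/361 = 4.19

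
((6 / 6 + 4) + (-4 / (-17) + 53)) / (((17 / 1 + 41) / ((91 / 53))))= 45045 / 26129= 1.72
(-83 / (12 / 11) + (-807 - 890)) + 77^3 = 5457119 / 12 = 454759.92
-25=-25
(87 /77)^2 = 7569 /5929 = 1.28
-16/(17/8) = -128/17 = -7.53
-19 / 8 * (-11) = 26.12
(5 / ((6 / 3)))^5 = 3125 / 32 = 97.66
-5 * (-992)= 4960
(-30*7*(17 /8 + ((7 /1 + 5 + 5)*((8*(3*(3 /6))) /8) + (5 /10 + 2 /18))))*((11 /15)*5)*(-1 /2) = 782705 /72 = 10870.90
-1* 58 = -58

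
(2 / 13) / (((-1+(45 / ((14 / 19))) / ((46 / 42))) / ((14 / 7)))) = 184 / 32747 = 0.01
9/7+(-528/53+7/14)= -6067/742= -8.18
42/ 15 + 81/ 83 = 1567/ 415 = 3.78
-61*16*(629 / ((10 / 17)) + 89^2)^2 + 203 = -1972142050721 / 25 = -78885682028.84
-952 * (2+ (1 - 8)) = 4760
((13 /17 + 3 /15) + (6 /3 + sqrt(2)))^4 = 78577632 * sqrt(2) /614125 + 9747357316 /52200625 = 367.68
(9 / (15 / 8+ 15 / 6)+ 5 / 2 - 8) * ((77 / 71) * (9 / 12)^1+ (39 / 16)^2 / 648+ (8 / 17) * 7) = -22072040671 / 1557319680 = -14.17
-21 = -21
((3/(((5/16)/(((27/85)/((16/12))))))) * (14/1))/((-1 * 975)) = -4536/138125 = -0.03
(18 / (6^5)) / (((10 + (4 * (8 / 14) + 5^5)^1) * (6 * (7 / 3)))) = 1 / 18974304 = 0.00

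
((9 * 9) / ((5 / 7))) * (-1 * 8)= -4536 / 5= -907.20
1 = 1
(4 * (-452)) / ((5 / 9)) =-3254.40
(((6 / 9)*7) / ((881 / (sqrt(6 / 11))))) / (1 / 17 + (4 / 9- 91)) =-51*sqrt(66) / 9584399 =-0.00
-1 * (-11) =11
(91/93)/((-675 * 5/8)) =-728/313875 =-0.00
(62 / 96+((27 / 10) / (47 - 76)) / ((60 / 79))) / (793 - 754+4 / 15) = 18209 / 1366480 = 0.01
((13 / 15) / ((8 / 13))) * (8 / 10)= 169 / 150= 1.13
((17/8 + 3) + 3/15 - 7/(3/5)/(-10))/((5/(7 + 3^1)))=12.98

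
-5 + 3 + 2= 0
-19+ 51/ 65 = -1184/ 65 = -18.22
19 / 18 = 1.06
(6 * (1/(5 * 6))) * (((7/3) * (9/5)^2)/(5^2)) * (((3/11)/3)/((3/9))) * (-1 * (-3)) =1701/34375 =0.05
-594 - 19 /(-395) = -234611 /395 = -593.95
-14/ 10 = -7/ 5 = -1.40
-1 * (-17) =17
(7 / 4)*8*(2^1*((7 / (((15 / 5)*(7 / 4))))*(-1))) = -112 / 3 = -37.33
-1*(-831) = 831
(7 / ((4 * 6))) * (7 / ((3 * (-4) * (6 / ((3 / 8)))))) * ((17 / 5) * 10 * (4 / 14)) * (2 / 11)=-119 / 6336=-0.02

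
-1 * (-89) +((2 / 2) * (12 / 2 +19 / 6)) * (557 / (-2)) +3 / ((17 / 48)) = -500911 / 204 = -2455.45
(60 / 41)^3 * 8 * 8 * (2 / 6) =4608000 / 68921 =66.86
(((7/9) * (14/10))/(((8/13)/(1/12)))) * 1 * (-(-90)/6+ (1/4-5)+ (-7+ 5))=7007/5760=1.22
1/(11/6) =6/11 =0.55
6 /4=3 /2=1.50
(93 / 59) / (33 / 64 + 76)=5952 / 288923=0.02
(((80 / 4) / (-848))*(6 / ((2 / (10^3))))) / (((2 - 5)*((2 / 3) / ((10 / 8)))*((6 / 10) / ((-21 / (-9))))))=109375 / 636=171.97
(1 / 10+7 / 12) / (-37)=-41 / 2220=-0.02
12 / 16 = 3 / 4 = 0.75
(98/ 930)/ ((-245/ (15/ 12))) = -1/ 1860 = -0.00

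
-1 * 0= 0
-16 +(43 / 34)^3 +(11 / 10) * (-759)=-166821333 / 196520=-848.88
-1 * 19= -19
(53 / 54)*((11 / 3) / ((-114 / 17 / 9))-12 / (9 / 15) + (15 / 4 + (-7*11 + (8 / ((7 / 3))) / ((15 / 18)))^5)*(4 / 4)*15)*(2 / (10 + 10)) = -1305458316270067588709 / 431099550000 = -3028206167.86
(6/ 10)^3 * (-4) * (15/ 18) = -18/ 25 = -0.72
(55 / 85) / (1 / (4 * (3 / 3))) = 44 / 17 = 2.59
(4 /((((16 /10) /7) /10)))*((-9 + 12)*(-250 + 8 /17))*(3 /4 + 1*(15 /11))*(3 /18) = -34519275 /748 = -46148.76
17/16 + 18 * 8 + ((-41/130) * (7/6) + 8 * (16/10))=491383/3120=157.49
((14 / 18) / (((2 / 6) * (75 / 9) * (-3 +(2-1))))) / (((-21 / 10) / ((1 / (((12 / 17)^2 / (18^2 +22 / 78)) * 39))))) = 3654983 / 3285360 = 1.11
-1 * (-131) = 131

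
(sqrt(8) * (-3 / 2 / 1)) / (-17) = 3 * sqrt(2) / 17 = 0.25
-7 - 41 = -48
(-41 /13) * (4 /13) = -164 /169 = -0.97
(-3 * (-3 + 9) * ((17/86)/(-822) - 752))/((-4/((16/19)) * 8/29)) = -4624954887/447716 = -10330.11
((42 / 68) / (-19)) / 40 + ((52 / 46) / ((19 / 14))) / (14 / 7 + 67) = 461713 / 41008080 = 0.01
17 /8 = 2.12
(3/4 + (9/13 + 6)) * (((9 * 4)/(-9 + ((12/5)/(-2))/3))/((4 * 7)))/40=-3483/136864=-0.03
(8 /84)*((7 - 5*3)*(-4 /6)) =32 /63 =0.51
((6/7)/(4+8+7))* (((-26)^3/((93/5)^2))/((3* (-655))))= 175760/150691527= 0.00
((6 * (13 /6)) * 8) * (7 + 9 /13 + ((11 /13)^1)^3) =145848 /169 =863.01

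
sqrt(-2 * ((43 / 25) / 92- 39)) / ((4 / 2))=sqrt(4124222) / 460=4.41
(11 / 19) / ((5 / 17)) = 187 / 95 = 1.97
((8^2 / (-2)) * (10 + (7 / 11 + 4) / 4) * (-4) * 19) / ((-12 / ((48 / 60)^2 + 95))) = -59481704 / 275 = -216297.11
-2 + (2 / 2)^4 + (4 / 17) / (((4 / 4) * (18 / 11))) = -131 / 153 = -0.86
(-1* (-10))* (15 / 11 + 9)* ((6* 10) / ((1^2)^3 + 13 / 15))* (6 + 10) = 53298.70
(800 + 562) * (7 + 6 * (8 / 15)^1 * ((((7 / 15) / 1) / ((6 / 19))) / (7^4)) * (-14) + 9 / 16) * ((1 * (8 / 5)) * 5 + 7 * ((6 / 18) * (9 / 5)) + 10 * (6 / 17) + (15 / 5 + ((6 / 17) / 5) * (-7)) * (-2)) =274866507317 / 2499000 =109990.60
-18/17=-1.06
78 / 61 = 1.28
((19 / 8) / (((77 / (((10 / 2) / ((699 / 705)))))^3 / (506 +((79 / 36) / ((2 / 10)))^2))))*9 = 25021698269328125 / 6652615413451392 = 3.76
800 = 800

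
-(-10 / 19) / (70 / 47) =47 / 133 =0.35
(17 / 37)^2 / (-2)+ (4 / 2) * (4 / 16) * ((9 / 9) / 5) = -38 / 6845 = -0.01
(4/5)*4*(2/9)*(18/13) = 64/65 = 0.98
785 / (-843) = -785 / 843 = -0.93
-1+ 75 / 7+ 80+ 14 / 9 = 5750 / 63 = 91.27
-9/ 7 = -1.29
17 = 17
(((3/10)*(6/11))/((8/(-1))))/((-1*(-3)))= -3/440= -0.01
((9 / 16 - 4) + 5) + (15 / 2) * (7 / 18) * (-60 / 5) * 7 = -3895 / 16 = -243.44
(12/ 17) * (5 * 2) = 120/ 17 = 7.06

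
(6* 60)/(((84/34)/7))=1020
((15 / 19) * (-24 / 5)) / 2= -1.89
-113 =-113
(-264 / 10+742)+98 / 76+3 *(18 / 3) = 139629 / 190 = 734.89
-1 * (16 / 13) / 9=-16 / 117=-0.14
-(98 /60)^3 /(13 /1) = -117649 /351000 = -0.34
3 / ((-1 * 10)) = -3 / 10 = -0.30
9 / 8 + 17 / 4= 43 / 8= 5.38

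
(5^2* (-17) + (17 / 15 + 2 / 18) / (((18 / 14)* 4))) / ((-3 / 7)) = 1204189 / 1215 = 991.10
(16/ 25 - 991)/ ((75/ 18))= -148554/ 625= -237.69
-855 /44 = -19.43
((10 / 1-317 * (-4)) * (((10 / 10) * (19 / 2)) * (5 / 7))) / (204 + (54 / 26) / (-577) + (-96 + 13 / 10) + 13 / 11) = 78.50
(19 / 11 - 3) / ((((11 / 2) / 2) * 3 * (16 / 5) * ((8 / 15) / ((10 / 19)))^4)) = -369140625 / 8073646592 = -0.05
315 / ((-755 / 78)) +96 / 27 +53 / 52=-1976461 / 70668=-27.97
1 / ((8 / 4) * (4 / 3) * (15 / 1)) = 1 / 40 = 0.02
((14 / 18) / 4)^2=49 / 1296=0.04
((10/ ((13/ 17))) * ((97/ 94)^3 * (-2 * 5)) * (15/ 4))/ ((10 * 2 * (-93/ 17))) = 6594062425/ 1338901408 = 4.92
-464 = -464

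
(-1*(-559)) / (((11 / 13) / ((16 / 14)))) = 58136 / 77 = 755.01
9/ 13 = 0.69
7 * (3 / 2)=21 / 2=10.50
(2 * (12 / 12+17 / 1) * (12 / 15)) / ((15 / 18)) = 864 / 25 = 34.56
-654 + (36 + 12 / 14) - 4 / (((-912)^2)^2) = -617.14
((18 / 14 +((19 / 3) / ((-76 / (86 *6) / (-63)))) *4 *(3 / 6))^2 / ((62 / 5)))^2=51772646091871265625 / 9229444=5609508665080.07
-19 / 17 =-1.12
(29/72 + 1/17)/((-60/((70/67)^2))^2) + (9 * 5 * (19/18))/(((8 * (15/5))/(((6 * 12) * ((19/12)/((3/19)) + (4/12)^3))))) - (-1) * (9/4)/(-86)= 13690029076182457/9545344204248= 1434.21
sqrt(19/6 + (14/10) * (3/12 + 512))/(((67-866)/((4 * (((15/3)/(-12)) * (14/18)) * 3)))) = 7 * sqrt(648285)/43146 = 0.13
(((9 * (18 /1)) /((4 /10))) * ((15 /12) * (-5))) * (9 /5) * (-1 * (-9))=-164025 /4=-41006.25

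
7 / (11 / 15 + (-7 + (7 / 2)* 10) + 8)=105 / 551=0.19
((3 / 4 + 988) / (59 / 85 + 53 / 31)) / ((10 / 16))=2084285 / 3167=658.13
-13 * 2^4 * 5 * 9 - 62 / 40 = -187231 / 20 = -9361.55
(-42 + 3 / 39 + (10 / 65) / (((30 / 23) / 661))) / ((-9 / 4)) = -28112 / 1755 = -16.02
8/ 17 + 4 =76/ 17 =4.47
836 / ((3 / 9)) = 2508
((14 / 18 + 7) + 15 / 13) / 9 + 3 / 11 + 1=26237 / 11583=2.27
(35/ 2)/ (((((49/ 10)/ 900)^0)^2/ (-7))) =-245/ 2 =-122.50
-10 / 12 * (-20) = 16.67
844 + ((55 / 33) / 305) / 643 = 99312637 / 117669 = 844.00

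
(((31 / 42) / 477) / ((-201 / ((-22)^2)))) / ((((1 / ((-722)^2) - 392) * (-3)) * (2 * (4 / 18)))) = -977668142 / 137142776139453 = -0.00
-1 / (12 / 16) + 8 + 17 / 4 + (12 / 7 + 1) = 1145 / 84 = 13.63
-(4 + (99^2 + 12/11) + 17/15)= -9807.22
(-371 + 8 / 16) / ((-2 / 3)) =2223 / 4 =555.75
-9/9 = -1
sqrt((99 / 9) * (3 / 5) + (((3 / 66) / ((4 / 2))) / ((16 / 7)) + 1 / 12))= sqrt(11662365) / 1320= 2.59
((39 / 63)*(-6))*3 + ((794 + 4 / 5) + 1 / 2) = 54891 / 70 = 784.16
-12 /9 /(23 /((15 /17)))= -20 /391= -0.05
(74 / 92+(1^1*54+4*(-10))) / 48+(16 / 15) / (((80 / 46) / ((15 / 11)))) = 46341 / 40480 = 1.14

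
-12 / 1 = -12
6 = 6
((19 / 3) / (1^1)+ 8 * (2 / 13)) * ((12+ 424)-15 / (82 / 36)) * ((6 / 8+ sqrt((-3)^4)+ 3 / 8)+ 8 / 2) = 45879.93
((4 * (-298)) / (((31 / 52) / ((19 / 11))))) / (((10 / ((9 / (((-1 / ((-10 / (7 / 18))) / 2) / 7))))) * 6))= -63595584 / 341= -186497.31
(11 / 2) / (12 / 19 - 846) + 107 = 3437059 / 32124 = 106.99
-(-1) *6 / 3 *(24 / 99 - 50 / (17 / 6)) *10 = -195280 / 561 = -348.09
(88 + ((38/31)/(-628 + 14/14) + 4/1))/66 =47057/33759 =1.39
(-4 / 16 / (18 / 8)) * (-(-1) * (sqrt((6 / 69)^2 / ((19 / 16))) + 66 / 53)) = -22 / 159 - 8 * sqrt(19) / 3933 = -0.15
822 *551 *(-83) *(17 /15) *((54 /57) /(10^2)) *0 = 0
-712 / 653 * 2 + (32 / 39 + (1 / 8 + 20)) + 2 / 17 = 18.88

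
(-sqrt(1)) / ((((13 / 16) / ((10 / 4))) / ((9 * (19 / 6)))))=-87.69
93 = 93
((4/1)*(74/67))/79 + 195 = 1032431/5293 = 195.06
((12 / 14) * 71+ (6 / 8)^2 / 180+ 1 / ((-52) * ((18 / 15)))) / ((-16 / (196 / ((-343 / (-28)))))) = -5315353 / 87360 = -60.84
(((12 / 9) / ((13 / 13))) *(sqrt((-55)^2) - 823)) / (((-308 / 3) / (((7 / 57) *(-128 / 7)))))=-32768 / 1463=-22.40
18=18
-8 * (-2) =16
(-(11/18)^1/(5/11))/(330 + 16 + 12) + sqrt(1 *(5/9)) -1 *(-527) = sqrt(5)/3 + 16979819/32220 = 527.74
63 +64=127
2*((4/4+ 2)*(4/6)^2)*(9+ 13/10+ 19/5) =37.60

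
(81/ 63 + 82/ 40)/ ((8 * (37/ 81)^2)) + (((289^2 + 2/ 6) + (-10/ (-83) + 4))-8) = 31886617687643/ 381786720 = 83519.45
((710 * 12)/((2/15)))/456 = 5325/38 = 140.13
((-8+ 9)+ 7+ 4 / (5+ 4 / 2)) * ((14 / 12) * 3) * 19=570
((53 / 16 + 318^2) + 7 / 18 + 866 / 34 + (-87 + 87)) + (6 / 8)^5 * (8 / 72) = 15847873891 / 156672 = 101153.20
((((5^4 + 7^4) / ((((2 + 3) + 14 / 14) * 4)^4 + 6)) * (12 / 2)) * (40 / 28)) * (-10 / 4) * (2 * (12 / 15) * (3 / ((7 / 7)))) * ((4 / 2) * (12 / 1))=-8714880 / 387079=-22.51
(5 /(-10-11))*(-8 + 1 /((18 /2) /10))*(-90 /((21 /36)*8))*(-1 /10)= 155 /49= 3.16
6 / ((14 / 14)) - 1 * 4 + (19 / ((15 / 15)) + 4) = 25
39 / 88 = 0.44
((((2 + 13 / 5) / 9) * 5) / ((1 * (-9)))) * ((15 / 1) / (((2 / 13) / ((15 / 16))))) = -7475 / 288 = -25.95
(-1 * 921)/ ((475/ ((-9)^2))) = -157.05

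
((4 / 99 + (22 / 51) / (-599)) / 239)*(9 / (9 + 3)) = 20003 / 160626642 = 0.00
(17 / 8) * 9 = 153 / 8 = 19.12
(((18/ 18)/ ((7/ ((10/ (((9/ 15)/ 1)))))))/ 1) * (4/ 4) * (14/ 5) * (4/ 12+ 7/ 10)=62/ 9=6.89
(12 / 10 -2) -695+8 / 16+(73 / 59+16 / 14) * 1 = -2861759 / 4130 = -692.92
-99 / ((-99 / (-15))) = -15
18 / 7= 2.57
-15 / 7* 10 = -150 / 7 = -21.43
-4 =-4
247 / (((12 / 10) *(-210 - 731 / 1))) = -1235 / 5646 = -0.22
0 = 0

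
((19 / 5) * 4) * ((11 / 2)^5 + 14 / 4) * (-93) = -284775021 / 40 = -7119375.52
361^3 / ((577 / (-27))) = -2201453.70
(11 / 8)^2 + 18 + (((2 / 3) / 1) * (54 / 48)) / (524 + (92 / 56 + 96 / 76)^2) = 15987327339 / 803705024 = 19.89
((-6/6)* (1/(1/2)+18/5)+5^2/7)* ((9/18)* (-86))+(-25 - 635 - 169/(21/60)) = -36947/35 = -1055.63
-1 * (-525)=525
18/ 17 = 1.06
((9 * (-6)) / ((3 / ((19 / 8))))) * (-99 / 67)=16929 / 268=63.17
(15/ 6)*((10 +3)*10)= 325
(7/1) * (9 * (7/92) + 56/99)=79723/9108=8.75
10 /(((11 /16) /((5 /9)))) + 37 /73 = 62063 /7227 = 8.59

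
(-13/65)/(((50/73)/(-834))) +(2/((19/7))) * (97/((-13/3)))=227.03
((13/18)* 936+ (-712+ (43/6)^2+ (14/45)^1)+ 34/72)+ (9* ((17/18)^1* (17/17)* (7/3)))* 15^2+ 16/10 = 201611/45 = 4480.24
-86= -86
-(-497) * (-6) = -2982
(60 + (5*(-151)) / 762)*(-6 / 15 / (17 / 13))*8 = -55016 / 381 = -144.40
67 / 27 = 2.48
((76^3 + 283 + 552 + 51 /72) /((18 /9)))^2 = 111418179141361 /2304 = 48358584696.77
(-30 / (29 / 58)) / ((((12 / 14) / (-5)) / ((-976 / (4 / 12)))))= -1024800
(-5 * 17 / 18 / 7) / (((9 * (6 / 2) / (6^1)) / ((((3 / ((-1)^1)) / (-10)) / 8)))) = -17 / 3024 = -0.01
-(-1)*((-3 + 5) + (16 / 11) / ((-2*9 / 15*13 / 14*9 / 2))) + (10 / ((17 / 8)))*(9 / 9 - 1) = 6602 / 3861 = 1.71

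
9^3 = 729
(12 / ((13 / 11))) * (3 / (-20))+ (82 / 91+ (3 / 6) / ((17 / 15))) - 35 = -544247 / 15470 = -35.18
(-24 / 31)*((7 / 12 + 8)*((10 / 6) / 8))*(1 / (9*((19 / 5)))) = -2575 / 63612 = -0.04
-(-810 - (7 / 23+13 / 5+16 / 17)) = 1591068 / 1955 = 813.85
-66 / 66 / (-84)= 1 / 84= 0.01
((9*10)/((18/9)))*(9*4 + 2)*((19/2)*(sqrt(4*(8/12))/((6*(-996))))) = -1805*sqrt(6)/996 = -4.44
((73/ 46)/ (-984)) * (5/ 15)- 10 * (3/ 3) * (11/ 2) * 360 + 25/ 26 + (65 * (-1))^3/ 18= -61884187349/ 1765296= -35055.98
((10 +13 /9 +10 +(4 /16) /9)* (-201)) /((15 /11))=-569701 /180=-3165.01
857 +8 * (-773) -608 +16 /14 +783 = -36056 /7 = -5150.86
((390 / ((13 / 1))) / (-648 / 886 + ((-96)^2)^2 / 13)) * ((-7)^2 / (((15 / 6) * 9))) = 282191 / 28219536297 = 0.00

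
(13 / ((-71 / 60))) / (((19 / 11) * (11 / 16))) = -12480 / 1349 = -9.25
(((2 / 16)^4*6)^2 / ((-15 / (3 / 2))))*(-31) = 279 / 41943040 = 0.00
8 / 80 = 1 / 10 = 0.10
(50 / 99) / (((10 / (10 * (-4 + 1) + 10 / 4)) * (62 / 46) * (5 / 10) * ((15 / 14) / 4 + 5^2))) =-0.08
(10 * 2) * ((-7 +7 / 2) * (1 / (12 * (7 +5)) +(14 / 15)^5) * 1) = -60826913 / 1215000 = -50.06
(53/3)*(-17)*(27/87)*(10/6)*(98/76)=-220745/1102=-200.31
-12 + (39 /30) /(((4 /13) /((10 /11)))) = -359 /44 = -8.16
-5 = -5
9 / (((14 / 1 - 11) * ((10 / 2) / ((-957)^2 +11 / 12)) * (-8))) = -10990199 / 160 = -68688.74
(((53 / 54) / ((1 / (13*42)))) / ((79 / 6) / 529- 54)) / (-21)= 728962 / 1541853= 0.47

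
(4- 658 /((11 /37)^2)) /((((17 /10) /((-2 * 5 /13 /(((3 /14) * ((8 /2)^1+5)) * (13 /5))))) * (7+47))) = 12.43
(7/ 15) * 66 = 154/ 5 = 30.80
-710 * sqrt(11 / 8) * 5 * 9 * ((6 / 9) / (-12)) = 1775 * sqrt(22) / 4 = 2081.37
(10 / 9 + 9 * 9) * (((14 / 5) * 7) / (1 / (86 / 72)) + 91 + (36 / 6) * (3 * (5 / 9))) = 10215.53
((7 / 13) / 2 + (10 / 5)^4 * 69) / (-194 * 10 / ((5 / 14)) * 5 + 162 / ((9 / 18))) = -0.04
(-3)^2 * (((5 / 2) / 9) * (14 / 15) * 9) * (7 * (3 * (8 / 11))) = 3528 / 11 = 320.73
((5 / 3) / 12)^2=25 / 1296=0.02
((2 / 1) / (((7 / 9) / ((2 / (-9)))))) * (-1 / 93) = 4 / 651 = 0.01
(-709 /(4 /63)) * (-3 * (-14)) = -938007 /2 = -469003.50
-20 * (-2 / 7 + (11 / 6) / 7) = 10 / 21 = 0.48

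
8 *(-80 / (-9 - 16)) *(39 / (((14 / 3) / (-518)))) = -554112 / 5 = -110822.40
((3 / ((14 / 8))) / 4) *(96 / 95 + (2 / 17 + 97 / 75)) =58661 / 56525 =1.04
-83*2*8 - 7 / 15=-19927 / 15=-1328.47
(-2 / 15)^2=4 / 225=0.02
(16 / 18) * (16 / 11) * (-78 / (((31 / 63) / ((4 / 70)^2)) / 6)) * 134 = -538.06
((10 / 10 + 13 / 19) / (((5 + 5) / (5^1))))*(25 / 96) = 25 / 114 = 0.22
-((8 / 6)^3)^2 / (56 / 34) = -17408 / 5103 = -3.41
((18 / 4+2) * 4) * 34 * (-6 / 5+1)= -884 / 5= -176.80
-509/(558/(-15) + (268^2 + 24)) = -2545/359054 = -0.01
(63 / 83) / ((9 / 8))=56 / 83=0.67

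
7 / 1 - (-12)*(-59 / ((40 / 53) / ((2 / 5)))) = -9206 / 25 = -368.24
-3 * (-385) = 1155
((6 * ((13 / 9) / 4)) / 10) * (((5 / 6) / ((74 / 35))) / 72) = 455 / 383616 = 0.00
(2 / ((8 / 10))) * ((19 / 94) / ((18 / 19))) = 1805 / 3384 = 0.53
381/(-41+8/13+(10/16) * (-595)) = -39624/42875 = -0.92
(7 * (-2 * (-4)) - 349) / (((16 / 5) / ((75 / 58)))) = -109875 / 928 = -118.40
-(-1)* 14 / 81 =14 / 81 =0.17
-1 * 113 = -113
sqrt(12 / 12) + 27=28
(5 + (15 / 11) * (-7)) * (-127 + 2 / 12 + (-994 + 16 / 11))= 1846975 / 363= 5088.09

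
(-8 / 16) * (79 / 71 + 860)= -61139 / 142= -430.56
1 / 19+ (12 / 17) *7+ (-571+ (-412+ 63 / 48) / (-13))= -35904127 / 67184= -534.41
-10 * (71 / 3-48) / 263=0.93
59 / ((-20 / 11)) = -649 / 20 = -32.45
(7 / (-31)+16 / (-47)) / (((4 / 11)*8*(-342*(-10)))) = -605 / 10630272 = -0.00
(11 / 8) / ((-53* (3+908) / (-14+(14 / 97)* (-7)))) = 2002 / 4683451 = 0.00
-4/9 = -0.44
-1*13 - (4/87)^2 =-98413/7569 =-13.00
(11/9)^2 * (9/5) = 121/45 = 2.69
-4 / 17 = -0.24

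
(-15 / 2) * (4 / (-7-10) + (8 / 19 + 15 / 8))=-79875 / 5168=-15.46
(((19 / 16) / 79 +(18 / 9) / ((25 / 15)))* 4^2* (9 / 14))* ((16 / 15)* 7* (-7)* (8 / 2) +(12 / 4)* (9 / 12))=-40838019 / 15800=-2584.68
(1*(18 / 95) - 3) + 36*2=6573 / 95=69.19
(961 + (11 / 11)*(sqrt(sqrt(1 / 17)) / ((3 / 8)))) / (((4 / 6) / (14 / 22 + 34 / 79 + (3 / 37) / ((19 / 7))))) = 2679720*17^(3 / 4) / 10385419 + 965704095 / 610907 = 1582.93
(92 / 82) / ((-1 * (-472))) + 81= 81.00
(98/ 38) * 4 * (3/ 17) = 588/ 323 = 1.82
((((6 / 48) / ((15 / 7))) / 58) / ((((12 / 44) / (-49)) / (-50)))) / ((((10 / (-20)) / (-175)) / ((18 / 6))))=9486.71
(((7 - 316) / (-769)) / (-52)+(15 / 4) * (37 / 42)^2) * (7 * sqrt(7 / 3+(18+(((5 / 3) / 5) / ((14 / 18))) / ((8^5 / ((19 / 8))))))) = 68247773 * sqrt(2350648839) / 36115881984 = 91.62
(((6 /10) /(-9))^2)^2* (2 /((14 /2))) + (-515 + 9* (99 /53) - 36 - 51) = -10990940519 /18781875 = -585.19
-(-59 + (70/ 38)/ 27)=30232/ 513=58.93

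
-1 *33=-33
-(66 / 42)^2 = -2.47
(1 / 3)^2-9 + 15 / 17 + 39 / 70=-79783 / 10710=-7.45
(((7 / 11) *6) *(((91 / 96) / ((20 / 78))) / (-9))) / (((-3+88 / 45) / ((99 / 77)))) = 31941 / 16544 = 1.93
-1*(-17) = 17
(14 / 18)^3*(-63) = -2401 / 81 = -29.64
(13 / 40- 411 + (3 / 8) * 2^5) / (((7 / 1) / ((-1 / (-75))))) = -15947 / 21000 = -0.76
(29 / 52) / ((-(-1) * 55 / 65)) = 29 / 44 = 0.66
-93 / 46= -2.02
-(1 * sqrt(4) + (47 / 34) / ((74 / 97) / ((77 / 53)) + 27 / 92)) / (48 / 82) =-60257249 / 9562279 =-6.30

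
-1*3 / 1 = -3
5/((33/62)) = 310/33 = 9.39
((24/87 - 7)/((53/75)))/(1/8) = -117000/1537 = -76.12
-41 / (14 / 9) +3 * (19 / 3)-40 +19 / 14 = -46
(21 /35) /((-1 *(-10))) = 3 /50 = 0.06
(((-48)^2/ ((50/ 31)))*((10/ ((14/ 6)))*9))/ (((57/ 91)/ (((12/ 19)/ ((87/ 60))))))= 401117184/ 10469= 38314.76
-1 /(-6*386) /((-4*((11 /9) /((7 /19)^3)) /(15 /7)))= -2205 /232986512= -0.00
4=4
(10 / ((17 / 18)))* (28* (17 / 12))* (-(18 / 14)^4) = -393660 / 343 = -1147.70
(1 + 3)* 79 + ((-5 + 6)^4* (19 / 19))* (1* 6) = 322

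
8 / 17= 0.47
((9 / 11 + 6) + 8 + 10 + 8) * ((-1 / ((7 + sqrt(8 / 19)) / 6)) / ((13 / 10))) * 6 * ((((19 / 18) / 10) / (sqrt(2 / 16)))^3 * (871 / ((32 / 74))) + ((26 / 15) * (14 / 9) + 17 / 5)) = -816387172993 * sqrt(2) / 164478600 - 316117592 / 395967 + 4753648 * sqrt(38) / 395967 + 6138249421 * sqrt(19) / 41119650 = -7093.08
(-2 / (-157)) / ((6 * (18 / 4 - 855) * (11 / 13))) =-0.00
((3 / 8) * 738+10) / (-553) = -1147 / 2212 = -0.52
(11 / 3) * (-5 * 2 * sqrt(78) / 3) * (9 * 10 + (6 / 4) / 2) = -6655 * sqrt(78) / 6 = -9795.89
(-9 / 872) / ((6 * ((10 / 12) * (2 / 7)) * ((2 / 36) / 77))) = -43659 / 4360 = -10.01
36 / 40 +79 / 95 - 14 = -2331 / 190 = -12.27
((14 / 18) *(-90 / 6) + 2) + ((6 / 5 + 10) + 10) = 173 / 15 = 11.53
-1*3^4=-81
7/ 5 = 1.40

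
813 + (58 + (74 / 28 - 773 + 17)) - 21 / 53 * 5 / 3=86801 / 742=116.98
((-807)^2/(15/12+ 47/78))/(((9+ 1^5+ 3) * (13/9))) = 18721.03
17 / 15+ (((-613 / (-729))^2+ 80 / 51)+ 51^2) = 117647628133 / 45172485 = 2604.41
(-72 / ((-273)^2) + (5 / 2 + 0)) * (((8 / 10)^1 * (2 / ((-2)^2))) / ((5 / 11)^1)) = 455279 / 207025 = 2.20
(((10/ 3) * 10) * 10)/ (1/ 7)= 2333.33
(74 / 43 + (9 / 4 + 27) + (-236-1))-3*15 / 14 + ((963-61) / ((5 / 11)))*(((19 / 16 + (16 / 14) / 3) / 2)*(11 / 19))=949434371 / 1372560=691.73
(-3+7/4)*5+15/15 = -21/4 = -5.25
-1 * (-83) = 83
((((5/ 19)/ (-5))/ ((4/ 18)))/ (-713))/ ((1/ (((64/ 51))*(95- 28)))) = 6432/ 230299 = 0.03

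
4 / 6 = 2 / 3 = 0.67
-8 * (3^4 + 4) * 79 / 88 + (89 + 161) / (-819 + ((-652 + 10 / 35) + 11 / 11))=-34551585 / 56584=-610.62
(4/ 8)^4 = 1/ 16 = 0.06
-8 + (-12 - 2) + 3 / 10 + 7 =-147 / 10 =-14.70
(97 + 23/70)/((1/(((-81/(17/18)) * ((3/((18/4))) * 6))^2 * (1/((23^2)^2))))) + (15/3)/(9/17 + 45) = 89918284473119/2190877987410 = 41.04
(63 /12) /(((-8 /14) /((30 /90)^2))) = -49 /48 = -1.02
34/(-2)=-17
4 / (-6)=-2 / 3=-0.67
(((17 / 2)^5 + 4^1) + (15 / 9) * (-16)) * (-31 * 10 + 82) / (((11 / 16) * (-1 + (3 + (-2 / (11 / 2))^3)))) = -9787751105 / 1299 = -7534835.34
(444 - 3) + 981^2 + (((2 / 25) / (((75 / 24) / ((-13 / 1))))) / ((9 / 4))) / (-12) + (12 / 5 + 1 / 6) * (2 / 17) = 276203913911 / 286875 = 962802.31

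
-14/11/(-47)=14/517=0.03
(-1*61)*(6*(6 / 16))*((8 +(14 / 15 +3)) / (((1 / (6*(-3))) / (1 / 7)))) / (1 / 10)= 294813 / 7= 42116.14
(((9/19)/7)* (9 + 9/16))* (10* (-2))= -6885/532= -12.94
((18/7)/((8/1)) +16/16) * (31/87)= 1147/2436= 0.47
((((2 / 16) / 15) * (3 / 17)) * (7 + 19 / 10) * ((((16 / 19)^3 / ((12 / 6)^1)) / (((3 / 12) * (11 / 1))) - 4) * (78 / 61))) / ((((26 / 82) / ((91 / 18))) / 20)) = -8124487553 / 391203065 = -20.77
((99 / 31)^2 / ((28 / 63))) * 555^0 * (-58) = -2558061 / 1922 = -1330.94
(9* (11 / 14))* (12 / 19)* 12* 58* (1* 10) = 4134240 / 133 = 31084.51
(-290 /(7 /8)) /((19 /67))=-155440 /133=-1168.72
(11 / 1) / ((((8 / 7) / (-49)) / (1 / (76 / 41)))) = -154693 / 608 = -254.43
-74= -74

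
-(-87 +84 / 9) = 233 / 3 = 77.67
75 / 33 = 25 / 11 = 2.27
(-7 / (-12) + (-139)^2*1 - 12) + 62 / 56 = 811049 / 42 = 19310.69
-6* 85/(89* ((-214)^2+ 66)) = -255/2040859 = -0.00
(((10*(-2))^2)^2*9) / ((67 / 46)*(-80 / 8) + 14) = -33120000 / 13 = -2547692.31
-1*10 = -10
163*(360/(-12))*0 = 0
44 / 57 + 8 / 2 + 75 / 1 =4547 / 57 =79.77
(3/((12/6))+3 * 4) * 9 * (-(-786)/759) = 31833/253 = 125.82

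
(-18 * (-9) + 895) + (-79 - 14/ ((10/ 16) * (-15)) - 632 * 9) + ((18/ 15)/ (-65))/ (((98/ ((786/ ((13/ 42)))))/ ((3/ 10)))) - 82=-2125252186/ 443625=-4790.65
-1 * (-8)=8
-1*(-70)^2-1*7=-4907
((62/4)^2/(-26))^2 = 923521/10816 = 85.38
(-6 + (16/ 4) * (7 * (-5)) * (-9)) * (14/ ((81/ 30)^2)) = 585200/ 243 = 2408.23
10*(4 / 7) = 40 / 7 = 5.71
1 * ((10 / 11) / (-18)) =-5 / 99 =-0.05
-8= -8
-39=-39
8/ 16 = 1/ 2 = 0.50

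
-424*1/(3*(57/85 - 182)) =36040/46239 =0.78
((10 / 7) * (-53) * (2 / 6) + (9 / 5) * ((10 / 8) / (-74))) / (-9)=157069 / 55944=2.81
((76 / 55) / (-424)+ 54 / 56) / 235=78439 / 19180700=0.00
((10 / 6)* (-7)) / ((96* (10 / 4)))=-7 / 144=-0.05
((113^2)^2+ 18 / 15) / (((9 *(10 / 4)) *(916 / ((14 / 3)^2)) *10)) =39946603739 / 2318625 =17228.57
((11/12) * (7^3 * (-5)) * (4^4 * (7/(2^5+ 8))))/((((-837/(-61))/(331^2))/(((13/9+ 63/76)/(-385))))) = 3320683.65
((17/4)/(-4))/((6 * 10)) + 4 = 3823/960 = 3.98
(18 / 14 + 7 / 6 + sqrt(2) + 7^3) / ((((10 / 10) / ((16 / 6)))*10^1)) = 4*sqrt(2) / 15 + 29018 / 315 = 92.50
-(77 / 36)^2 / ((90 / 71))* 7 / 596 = -0.04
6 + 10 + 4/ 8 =33/ 2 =16.50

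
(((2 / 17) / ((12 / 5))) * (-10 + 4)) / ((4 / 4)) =-5 / 17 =-0.29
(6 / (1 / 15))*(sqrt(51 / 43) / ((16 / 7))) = 315*sqrt(2193) / 344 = 42.88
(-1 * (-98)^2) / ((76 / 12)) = -28812 / 19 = -1516.42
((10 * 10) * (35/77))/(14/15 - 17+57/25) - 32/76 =-401746/108053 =-3.72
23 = 23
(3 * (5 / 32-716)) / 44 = -68721 / 1408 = -48.81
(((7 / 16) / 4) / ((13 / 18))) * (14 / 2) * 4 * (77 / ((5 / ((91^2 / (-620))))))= -21630609 / 24800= -872.20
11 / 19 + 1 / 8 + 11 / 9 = 2635 / 1368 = 1.93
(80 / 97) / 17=80 / 1649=0.05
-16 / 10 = -8 / 5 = -1.60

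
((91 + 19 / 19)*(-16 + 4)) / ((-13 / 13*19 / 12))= 13248 / 19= 697.26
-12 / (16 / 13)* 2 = -39 / 2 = -19.50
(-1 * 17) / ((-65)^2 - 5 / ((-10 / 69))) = -0.00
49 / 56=7 / 8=0.88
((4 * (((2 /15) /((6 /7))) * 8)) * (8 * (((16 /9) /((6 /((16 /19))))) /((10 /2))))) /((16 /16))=229376 /115425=1.99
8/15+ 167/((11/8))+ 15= 22603/165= 136.99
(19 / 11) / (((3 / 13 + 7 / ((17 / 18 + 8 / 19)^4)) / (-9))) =-35244043633461 / 5087943555563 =-6.93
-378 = -378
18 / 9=2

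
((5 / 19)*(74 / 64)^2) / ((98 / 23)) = 157435 / 1906688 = 0.08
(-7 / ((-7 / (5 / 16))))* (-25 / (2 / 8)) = -125 / 4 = -31.25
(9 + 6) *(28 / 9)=140 / 3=46.67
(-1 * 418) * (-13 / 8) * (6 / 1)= 8151 / 2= 4075.50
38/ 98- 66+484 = 20501/ 49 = 418.39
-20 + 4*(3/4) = -17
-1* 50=-50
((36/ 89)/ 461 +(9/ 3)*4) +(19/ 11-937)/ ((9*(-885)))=43562330512/ 3594755835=12.12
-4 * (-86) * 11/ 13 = 3784/ 13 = 291.08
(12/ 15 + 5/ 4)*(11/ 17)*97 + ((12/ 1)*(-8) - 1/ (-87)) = 32.68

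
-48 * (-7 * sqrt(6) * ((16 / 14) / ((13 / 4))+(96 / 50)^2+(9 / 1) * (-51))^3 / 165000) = -34651294164222160257362 * sqrt(6) / 180691986083984375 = -469738.54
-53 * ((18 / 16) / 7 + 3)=-9381 / 56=-167.52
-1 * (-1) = 1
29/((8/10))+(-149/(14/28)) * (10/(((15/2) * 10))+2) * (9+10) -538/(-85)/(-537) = -146583685/12172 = -12042.70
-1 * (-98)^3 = 941192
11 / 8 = 1.38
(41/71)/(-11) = -41/781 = -0.05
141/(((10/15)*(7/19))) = 8037/14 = 574.07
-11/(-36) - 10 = -349/36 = -9.69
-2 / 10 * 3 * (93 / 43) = -279 / 215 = -1.30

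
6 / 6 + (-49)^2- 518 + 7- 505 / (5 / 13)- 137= 441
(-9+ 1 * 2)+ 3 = -4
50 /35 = 10 /7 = 1.43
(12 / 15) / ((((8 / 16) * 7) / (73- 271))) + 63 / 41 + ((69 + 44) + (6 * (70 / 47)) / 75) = 4680588 / 67445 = 69.40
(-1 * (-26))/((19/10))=260/19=13.68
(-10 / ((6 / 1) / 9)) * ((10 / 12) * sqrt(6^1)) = -25 * sqrt(6) / 2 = -30.62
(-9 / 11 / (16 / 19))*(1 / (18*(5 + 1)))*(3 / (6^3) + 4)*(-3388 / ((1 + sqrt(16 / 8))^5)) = -17335087 / 3456 + 12261403*sqrt(2) / 3456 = 1.49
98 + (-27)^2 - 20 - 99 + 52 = 760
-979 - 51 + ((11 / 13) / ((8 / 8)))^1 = -13379 / 13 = -1029.15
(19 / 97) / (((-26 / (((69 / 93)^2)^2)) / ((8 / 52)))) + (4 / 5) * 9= 544987486213 / 75696398765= 7.20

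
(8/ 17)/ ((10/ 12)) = 48/ 85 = 0.56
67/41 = 1.63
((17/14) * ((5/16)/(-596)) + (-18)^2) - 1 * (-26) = 46726315/133504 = 350.00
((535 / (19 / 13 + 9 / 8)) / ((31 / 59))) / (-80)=-82069 / 16678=-4.92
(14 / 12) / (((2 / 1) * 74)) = 7 / 888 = 0.01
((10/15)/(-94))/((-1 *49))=1/6909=0.00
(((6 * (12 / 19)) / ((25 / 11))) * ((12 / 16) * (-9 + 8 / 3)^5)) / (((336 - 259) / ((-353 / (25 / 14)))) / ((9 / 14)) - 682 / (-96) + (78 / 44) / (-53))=-9440615880608 / 4789618825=-1971.06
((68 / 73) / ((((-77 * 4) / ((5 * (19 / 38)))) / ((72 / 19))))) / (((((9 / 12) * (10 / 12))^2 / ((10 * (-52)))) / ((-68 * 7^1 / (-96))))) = 2885376 / 15257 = 189.12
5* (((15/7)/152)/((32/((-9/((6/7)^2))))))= -525/19456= -0.03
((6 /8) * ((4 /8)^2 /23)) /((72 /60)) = 5 /736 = 0.01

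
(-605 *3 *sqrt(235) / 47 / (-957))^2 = 0.38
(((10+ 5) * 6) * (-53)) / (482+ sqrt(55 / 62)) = -142546680 / 14404033+ 4770 * sqrt(3410) / 14404033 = -9.88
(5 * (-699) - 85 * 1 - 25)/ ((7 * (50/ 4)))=-206/ 5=-41.20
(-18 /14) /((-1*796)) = 9 /5572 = 0.00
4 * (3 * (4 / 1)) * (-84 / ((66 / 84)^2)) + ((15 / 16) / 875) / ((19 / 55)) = -8408490087 / 1287440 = -6531.17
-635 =-635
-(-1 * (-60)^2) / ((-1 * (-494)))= 1800 / 247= 7.29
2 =2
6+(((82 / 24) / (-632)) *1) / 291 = 13241623 / 2206944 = 6.00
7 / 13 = 0.54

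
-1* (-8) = 8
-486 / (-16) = 243 / 8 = 30.38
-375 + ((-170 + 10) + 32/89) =-47583/89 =-534.64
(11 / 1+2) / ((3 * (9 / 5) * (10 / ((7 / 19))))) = 91 / 1026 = 0.09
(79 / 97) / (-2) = -79 / 194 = -0.41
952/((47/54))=51408/47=1093.79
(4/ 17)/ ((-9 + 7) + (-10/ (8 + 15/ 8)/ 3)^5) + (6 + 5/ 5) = 6.88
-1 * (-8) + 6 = 14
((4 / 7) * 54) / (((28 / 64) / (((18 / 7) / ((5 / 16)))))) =995328 / 1715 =580.37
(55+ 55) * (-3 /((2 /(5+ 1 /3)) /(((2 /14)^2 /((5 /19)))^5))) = -0.00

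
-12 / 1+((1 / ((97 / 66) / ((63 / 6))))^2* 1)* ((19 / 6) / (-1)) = -3267393 / 18818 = -173.63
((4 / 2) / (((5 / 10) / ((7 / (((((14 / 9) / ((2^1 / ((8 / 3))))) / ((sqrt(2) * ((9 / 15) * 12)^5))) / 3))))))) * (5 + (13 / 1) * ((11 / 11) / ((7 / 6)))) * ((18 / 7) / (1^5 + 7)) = 622627772544 * sqrt(2) / 153125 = 5750391.12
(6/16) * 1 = 3/8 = 0.38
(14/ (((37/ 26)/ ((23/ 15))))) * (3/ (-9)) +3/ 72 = -66421/ 13320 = -4.99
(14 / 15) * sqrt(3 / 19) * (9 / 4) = 21 * sqrt(57) / 190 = 0.83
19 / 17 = 1.12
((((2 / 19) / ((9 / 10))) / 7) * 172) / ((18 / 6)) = 3440 / 3591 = 0.96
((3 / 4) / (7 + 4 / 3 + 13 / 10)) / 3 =15 / 578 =0.03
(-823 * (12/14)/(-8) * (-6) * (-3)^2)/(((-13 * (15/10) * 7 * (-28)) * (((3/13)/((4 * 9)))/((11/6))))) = -244431/686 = -356.31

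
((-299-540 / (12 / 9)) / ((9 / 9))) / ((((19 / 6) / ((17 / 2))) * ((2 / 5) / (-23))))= 2064480 / 19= 108656.84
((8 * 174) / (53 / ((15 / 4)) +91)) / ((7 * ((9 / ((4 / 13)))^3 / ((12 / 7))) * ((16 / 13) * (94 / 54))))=37120 / 613779439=0.00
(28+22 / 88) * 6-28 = 283 / 2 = 141.50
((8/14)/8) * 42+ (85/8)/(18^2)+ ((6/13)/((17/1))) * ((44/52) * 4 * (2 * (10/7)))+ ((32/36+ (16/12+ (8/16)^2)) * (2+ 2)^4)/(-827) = 2.53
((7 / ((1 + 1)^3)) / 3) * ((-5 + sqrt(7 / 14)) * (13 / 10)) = -91 / 48 + 91 * sqrt(2) / 480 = -1.63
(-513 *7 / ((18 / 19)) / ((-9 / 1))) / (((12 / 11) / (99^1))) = 305767 / 8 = 38220.88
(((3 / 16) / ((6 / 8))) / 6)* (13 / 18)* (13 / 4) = 169 / 1728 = 0.10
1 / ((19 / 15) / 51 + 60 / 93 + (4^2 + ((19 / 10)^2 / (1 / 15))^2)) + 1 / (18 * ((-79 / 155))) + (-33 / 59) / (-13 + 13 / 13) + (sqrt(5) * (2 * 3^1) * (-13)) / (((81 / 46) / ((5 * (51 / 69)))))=-4420 * sqrt(5) / 27 -58251931518043 / 938758019971212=-366.11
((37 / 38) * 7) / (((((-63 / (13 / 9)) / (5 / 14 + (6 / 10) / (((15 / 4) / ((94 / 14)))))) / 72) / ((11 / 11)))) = -160654 / 9975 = -16.11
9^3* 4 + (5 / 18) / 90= 944785 / 324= 2916.00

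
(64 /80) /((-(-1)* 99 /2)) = 8 /495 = 0.02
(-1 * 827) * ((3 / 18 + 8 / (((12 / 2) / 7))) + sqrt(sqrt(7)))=-15713 / 2 - 827 * 7^(1 / 4)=-9201.68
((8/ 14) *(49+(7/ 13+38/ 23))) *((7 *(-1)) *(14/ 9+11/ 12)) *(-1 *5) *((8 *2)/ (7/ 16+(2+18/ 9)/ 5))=2906099200/ 88803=32725.24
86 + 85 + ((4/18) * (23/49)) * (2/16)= 301667/1764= 171.01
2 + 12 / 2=8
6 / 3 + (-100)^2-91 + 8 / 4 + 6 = 9919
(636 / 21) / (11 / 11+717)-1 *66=-165752 / 2513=-65.96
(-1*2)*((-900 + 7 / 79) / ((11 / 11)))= 142186 / 79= 1799.82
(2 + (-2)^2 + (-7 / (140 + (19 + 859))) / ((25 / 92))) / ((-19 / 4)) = -304112 / 241775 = -1.26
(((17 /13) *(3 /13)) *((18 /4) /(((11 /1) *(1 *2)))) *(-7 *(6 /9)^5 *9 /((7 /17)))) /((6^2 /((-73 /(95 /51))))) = 717298 /529815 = 1.35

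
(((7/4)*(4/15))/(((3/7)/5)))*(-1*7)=-343/9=-38.11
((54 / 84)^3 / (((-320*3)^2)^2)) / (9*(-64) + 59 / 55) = -99 / 181965735067648000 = -0.00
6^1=6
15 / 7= 2.14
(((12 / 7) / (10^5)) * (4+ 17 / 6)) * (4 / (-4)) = -41 / 350000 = -0.00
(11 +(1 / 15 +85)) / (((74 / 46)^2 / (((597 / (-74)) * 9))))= -1365259599 / 506530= -2695.32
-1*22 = -22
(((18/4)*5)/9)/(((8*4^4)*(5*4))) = 1/16384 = 0.00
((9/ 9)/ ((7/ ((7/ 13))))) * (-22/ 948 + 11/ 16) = 2519/ 49296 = 0.05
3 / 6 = 1 / 2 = 0.50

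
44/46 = 22/23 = 0.96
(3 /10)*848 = 1272 /5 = 254.40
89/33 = 2.70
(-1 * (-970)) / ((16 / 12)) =1455 / 2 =727.50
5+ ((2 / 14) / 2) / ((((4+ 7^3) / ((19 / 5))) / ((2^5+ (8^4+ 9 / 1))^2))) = 46471723 / 3470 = 13392.43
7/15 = 0.47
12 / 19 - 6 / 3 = -26 / 19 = -1.37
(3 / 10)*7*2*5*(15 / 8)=315 / 8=39.38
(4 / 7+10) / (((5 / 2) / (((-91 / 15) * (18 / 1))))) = -11544 / 25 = -461.76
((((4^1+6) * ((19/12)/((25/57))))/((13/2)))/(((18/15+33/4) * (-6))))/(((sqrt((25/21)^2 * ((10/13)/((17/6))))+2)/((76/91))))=-0.03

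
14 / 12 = 7 / 6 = 1.17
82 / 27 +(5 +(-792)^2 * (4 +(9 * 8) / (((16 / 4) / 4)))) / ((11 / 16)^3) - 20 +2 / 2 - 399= 5272134542324 / 35937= 146704915.33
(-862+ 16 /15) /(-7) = 122.99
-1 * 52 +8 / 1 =-44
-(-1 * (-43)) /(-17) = 43 /17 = 2.53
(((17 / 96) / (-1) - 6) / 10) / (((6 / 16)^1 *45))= -593 / 16200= -0.04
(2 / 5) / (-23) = -2 / 115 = -0.02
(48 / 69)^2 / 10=128 / 2645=0.05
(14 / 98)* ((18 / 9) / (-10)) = -1 / 35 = -0.03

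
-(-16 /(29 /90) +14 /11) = 15434 /319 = 48.38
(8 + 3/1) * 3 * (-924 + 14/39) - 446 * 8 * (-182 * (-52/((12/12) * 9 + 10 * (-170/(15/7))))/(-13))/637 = -38624942/1267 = -30485.35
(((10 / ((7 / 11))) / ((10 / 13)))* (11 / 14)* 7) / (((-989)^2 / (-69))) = -4719 / 595378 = -0.01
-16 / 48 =-1 / 3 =-0.33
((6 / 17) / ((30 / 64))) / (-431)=-64 / 36635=-0.00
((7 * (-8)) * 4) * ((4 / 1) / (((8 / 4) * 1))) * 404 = -180992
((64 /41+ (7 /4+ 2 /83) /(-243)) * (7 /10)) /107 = 7194761 /707851224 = 0.01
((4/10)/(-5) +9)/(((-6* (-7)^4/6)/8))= -1784/60025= -0.03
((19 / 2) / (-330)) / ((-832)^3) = 19 / 380114042880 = 0.00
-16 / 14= -8 / 7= -1.14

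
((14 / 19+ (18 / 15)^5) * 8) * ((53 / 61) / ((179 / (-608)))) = -2598190592 / 34121875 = -76.14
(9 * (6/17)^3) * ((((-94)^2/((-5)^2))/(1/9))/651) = 51531552/26653025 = 1.93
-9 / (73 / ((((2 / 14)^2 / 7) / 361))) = -9 / 9039079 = -0.00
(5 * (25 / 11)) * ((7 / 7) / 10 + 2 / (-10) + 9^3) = 182225 / 22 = 8282.95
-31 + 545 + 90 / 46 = 11867 / 23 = 515.96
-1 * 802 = -802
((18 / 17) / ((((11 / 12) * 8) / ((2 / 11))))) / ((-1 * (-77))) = 54 / 158389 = 0.00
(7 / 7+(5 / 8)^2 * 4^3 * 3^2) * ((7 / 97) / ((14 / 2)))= 226 / 97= 2.33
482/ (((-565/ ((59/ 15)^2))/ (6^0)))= -1677842/ 127125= -13.20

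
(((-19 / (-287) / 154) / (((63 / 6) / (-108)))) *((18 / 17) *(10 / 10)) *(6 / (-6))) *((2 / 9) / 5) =2736 / 13148905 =0.00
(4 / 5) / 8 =1 / 10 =0.10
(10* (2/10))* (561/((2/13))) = 7293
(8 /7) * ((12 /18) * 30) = 160 /7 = 22.86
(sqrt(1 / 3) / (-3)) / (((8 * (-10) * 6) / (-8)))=-sqrt(3) / 540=-0.00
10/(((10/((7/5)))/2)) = 14/5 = 2.80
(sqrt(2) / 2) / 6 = sqrt(2) / 12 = 0.12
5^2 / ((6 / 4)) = 50 / 3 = 16.67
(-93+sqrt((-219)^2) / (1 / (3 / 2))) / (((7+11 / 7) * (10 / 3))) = 3297 / 400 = 8.24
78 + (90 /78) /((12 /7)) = 4091 /52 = 78.67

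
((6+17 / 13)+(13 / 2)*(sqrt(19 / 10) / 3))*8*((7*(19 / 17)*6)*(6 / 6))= 6916*sqrt(190) / 85+606480 / 221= 3865.79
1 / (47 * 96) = 1 / 4512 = 0.00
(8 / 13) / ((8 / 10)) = 10 / 13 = 0.77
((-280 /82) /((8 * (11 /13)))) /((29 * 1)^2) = -455 /758582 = -0.00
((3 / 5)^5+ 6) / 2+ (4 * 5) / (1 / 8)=1018993 / 6250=163.04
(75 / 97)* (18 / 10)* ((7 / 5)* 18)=3402 / 97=35.07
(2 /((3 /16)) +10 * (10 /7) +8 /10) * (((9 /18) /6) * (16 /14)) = 5408 /2205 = 2.45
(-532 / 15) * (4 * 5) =-709.33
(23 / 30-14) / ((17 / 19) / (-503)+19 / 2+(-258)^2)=-3794129 / 19087287675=-0.00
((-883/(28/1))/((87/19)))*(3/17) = -16777/13804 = -1.22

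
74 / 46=37 / 23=1.61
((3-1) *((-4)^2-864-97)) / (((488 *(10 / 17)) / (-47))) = 151011 / 488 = 309.45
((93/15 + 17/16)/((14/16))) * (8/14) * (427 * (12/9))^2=69180832/45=1537351.82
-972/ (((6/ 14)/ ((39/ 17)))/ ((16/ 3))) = -471744/ 17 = -27749.65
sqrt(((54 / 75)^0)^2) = 1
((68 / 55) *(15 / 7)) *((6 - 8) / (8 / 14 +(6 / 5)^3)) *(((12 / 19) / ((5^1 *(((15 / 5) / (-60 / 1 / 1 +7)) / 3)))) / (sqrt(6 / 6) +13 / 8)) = 4324800 / 735889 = 5.88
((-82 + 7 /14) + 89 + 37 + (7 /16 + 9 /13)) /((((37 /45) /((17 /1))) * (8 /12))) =21781845 /15392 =1415.14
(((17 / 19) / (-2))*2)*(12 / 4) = -2.68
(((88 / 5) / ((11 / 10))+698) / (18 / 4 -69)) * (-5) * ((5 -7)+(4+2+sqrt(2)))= 2380 * sqrt(2) / 43+9520 / 43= 299.67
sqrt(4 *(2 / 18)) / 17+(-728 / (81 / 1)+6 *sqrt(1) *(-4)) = -45370 / 1377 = -32.95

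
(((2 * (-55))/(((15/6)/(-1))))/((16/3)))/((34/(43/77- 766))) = -10401/56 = -185.73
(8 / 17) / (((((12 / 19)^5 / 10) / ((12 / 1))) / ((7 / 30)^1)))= 131.12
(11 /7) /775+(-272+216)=-303789 /5425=-56.00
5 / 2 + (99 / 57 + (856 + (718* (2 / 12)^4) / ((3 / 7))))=31821455 / 36936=861.53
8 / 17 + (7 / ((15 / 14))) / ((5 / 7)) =9.62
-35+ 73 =38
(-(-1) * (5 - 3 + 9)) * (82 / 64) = 14.09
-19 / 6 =-3.17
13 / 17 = 0.76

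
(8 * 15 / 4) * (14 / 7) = 60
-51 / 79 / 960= -17 / 25280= -0.00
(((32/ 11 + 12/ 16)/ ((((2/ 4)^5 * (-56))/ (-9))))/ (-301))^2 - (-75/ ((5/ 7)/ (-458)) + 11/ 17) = -8962473160628/ 186366257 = -48090.64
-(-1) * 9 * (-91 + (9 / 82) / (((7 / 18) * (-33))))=-2585826 / 3157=-819.08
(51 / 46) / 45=17 / 690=0.02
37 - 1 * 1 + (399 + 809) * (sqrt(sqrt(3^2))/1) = 36 + 1208 * sqrt(3) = 2128.32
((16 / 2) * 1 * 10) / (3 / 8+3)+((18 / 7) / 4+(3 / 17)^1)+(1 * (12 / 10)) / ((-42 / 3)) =785171 / 32130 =24.44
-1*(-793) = 793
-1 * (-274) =274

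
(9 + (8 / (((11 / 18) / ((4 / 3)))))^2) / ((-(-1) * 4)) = 37953 / 484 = 78.42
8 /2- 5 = -1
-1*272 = -272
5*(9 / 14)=45 / 14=3.21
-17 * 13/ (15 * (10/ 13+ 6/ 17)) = -48841/ 3720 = -13.13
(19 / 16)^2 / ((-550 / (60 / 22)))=-1083 / 154880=-0.01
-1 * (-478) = 478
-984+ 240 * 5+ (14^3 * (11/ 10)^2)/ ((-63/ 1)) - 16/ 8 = 161.30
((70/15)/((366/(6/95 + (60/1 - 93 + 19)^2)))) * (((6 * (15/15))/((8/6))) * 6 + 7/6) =11017279/156465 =70.41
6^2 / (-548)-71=-9736 / 137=-71.07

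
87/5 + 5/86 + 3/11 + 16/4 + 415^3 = 338069166537/4730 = 71473396.73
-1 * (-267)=267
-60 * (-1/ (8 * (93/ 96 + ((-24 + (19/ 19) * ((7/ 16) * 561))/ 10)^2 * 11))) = 192000/ 138106139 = 0.00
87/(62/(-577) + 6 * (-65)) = -50199/225092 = -0.22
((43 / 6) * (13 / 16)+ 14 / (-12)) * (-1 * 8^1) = -37.25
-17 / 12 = -1.42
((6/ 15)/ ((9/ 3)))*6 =4/ 5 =0.80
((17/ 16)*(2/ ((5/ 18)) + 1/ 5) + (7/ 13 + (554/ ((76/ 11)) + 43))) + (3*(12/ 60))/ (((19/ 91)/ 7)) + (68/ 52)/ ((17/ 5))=158169/ 1040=152.09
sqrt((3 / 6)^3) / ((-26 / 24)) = -3 * sqrt(2) / 13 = -0.33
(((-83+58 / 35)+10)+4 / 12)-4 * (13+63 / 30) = -13798 / 105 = -131.41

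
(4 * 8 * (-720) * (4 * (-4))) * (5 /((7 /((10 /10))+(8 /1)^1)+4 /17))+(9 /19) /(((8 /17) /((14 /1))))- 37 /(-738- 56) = 945532004387 /7814548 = 120996.38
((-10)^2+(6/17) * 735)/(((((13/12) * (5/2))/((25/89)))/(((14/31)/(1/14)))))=11054400/46903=235.69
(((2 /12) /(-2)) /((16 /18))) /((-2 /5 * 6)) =5 /128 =0.04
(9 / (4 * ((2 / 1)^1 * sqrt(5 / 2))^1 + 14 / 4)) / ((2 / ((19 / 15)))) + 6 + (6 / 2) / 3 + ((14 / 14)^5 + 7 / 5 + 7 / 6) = 152 * sqrt(10) / 985 + 61651 / 5910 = 10.92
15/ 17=0.88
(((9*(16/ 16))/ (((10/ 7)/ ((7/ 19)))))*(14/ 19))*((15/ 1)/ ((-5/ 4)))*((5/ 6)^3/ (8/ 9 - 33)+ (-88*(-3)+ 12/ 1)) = -5909169357/ 1043290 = -5663.98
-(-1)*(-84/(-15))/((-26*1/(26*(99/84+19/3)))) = -631/15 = -42.07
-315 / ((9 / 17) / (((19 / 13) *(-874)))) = 760043.85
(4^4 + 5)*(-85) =-22185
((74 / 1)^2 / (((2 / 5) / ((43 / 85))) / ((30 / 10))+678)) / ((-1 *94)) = -0.09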